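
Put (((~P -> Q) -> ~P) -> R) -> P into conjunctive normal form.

~R | P

(((~P -> Q) -> ~P) -> R) -> P
⇔ ~(((~P -> Q) -> ~P) -> R) | P   [eliminate ->]
⇔ ~(~((~P -> Q) -> ~P) | R) | P   [eliminate ->]
⇔ ~(~(~(~P -> Q) | ~P) | R) | P   [eliminate ->]
⇔ ~(~(~(~~P | Q) | ~P) | R) | P   [eliminate ->]
⇔ (~~(~(~~P | Q) | ~P) & ~R) | P   [De Morgan]
⇔ ((~(~~P | Q) | ~P) & ~R) | P   [double negation]
⇔ (((~~~P & ~Q) | ~P) & ~R) | P   [De Morgan]
⇔ (((~P & ~Q) | ~P) & ~R) | P   [double negation]
⇔ (~P | ~P | P) & (~Q | ~P | P) & (~R | P)   [distribute | over &]
⇔ ~R | P   [simplify]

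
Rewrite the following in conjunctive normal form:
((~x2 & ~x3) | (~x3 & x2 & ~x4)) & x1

(~x2 | ~x4) & ~x3 & x1

((~x2 & ~x3) | (~x3 & x2 & ~x4)) & x1
= (~x2 | ~x3) & (~x2 | x2) & (~x2 | ~x4) & (~x3 | ~x3) & (~x3 | x2) & (~x3 | ~x4) & x1   [distribute | over &]
= (~x2 | ~x4) & ~x3 & x1   [simplify]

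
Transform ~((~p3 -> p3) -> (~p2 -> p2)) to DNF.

p3 & ~p2

~((~p3 -> p3) -> (~p2 -> p2))
⇔ ~(~(~p3 -> p3) | (~p2 -> p2))   [eliminate ->]
⇔ ~(~(~~p3 | p3) | (~p2 -> p2))   [eliminate ->]
⇔ ~(~(~~p3 | p3) | ~~p2 | p2)   [eliminate ->]
⇔ ~~(~~p3 | p3) & ~~~p2 & ~p2   [De Morgan]
⇔ (~~p3 | p3) & ~~~p2 & ~p2   [double negation]
⇔ (p3 | p3) & ~~~p2 & ~p2   [double negation]
⇔ (p3 | p3) & ~p2 & ~p2   [double negation]
⇔ (p3 & ~p2 & ~p2) | (p3 & ~p2 & ~p2)   [distribute & over |]
⇔ p3 & ~p2   [simplify]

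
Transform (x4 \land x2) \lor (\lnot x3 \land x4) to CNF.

x4 \land (x2 \lor \lnot x3)

(x4 \land x2) \lor (\lnot x3 \land x4)
≡ (x4 \lor \lnot x3) \land (x4 \lor x4) \land (x2 \lor \lnot x3) \land (x2 \lor x4)   — distribute \lor over \land
≡ x4 \land (x2 \lor \lnot x3)   — simplify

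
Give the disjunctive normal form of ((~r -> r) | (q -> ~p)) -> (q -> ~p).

(~r & q & p) | ~q | ~p

((~r -> r) | (q -> ~p)) -> (q -> ~p)
⇔ ~((~r -> r) | (q -> ~p)) | (q -> ~p)   [eliminate ->]
⇔ ~(~~r | r | (q -> ~p)) | (q -> ~p)   [eliminate ->]
⇔ ~(~~r | r | ~q | ~p) | (q -> ~p)   [eliminate ->]
⇔ ~(~~r | r | ~q | ~p) | ~q | ~p   [eliminate ->]
⇔ (~~~r & ~r & ~~q & ~~p) | ~q | ~p   [De Morgan]
⇔ (~r & ~r & ~~q & ~~p) | ~q | ~p   [double negation]
⇔ (~r & ~r & q & ~~p) | ~q | ~p   [double negation]
⇔ (~r & ~r & q & p) | ~q | ~p   [double negation]
⇔ (~r & q & p) | ~q | ~p   [simplify]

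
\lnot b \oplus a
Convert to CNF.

(\lnot b \lor a) \land (b \lor \lnot a)

\lnot b \oplus a
⇔ (\lnot b \lor a) \land \lnot (\lnot b \land a)   [expand \oplus]
⇔ (\lnot b \lor a) \land (\lnot \lnot b \lor \lnot a)   [De Morgan]
⇔ (\lnot b \lor a) \land (b \lor \lnot a)   [double negation]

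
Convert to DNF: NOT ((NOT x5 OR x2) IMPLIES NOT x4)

(NOT x5 AND x4) OR (x2 AND x4)

NOT ((NOT x5 OR x2) IMPLIES NOT x4)
⇔ NOT (NOT (NOT x5 OR x2) OR NOT x4)   [eliminate IMPLIES]
⇔ NOT NOT (NOT x5 OR x2) AND NOT NOT x4   [De Morgan]
⇔ (NOT x5 OR x2) AND NOT NOT x4   [double negation]
⇔ (NOT x5 OR x2) AND x4   [double negation]
⇔ (NOT x5 AND x4) OR (x2 AND x4)   [distribute AND over OR]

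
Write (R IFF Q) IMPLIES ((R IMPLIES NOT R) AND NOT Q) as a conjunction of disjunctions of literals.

(R IFF Q) IMPLIES ((R IMPLIES NOT R) AND NOT Q)
⇔ NOT (R IFF Q) OR ((R IMPLIES NOT R) AND NOT Q)   — eliminate IMPLIES
⇔ NOT ((R IMPLIES Q) AND (Q IMPLIES R)) OR ((R IMPLIES NOT R) AND NOT Q)   — eliminate IFF
⇔ NOT ((NOT R OR Q) AND (Q IMPLIES R)) OR ((R IMPLIES NOT R) AND NOT Q)   — eliminate IMPLIES
⇔ NOT ((NOT R OR Q) AND (NOT Q OR R)) OR ((R IMPLIES NOT R) AND NOT Q)   — eliminate IMPLIES
⇔ NOT ((NOT R OR Q) AND (NOT Q OR R)) OR ((NOT R OR NOT R) AND NOT Q)   — eliminate IMPLIES
⇔ NOT (NOT R OR Q) OR NOT (NOT Q OR R) OR ((NOT R OR NOT R) AND NOT Q)   — De Morgan
⇔ (NOT NOT R AND NOT Q) OR NOT (NOT Q OR R) OR ((NOT R OR NOT R) AND NOT Q)   — De Morgan
⇔ (R AND NOT Q) OR NOT (NOT Q OR R) OR ((NOT R OR NOT R) AND NOT Q)   — double negation
⇔ (R AND NOT Q) OR (NOT NOT Q AND NOT R) OR ((NOT R OR NOT R) AND NOT Q)   — De Morgan
⇔ (R AND NOT Q) OR (Q AND NOT R) OR ((NOT R OR NOT R) AND NOT Q)   — double negation
⇔ (R OR Q OR NOT R OR NOT R) AND (R OR Q OR NOT Q) AND (R OR NOT R OR NOT R OR NOT R) AND (R OR NOT R OR NOT Q) AND (NOT Q OR Q OR NOT R OR NOT R) AND (NOT Q OR Q OR NOT Q) AND (NOT Q OR NOT R OR NOT R OR NOT R) AND (NOT Q OR NOT R OR NOT Q)   — distribute OR over AND
⇔ NOT Q OR NOT R   — simplify

NOT Q OR NOT R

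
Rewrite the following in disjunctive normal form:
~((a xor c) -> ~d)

(a & ~c & d) | (~a & c & d)

~((a xor c) -> ~d)
= ~(~(a xor c) | ~d)   (eliminate ->)
= ~(~((a & ~c) | (~a & c)) | ~d)   (expand xor)
= ~~((a & ~c) | (~a & c)) & ~~d   (De Morgan)
= ((a & ~c) | (~a & c)) & ~~d   (double negation)
= ((a & ~c) | (~a & c)) & d   (double negation)
= (a & ~c & d) | (~a & c & d)   (distribute & over |)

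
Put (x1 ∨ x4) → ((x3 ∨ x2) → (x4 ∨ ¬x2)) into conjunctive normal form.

¬x1 ∨ ¬x2 ∨ x4

(x1 ∨ x4) → ((x3 ∨ x2) → (x4 ∨ ¬x2))
≡ ¬(x1 ∨ x4) ∨ ((x3 ∨ x2) → (x4 ∨ ¬x2))   [eliminate →]
≡ ¬(x1 ∨ x4) ∨ ¬(x3 ∨ x2) ∨ x4 ∨ ¬x2   [eliminate →]
≡ (¬x1 ∧ ¬x4) ∨ ¬(x3 ∨ x2) ∨ x4 ∨ ¬x2   [De Morgan]
≡ (¬x1 ∧ ¬x4) ∨ (¬x3 ∧ ¬x2) ∨ x4 ∨ ¬x2   [De Morgan]
≡ (¬x1 ∨ ¬x3 ∨ x4 ∨ ¬x2) ∧ (¬x1 ∨ ¬x2 ∨ x4 ∨ ¬x2) ∧ (¬x4 ∨ ¬x3 ∨ x4 ∨ ¬x2) ∧ (¬x4 ∨ ¬x2 ∨ x4 ∨ ¬x2)   [distribute ∨ over ∧]
≡ ¬x1 ∨ ¬x2 ∨ x4   [simplify]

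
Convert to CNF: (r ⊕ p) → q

(r ⊕ p) → q
⇔ ¬(r ⊕ p) ∨ q   [eliminate →]
⇔ ¬((r ∨ p) ∧ ¬(r ∧ p)) ∨ q   [expand ⊕]
⇔ ¬(r ∨ p) ∨ ¬¬(r ∧ p) ∨ q   [De Morgan]
⇔ (¬r ∧ ¬p) ∨ ¬¬(r ∧ p) ∨ q   [De Morgan]
⇔ (¬r ∧ ¬p) ∨ (r ∧ p) ∨ q   [double negation]
⇔ (¬r ∨ r ∨ q) ∧ (¬r ∨ p ∨ q) ∧ (¬p ∨ r ∨ q) ∧ (¬p ∨ p ∨ q)   [distribute ∨ over ∧]
⇔ (¬r ∨ p ∨ q) ∧ (¬p ∨ r ∨ q)   [simplify]

(¬r ∨ p ∨ q) ∧ (¬p ∨ r ∨ q)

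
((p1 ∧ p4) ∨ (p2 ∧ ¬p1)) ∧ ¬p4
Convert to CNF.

(p1 ∨ p2) ∧ (p4 ∨ p2) ∧ (p4 ∨ ¬p1) ∧ ¬p4

((p1 ∧ p4) ∨ (p2 ∧ ¬p1)) ∧ ¬p4
≡ (p1 ∨ p2) ∧ (p1 ∨ ¬p1) ∧ (p4 ∨ p2) ∧ (p4 ∨ ¬p1) ∧ ¬p4   [distribute ∨ over ∧]
≡ (p1 ∨ p2) ∧ (p4 ∨ p2) ∧ (p4 ∨ ¬p1) ∧ ¬p4   [simplify]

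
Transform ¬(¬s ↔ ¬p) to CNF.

(¬s ∨ ¬p) ∧ (p ∨ s)

¬(¬s ↔ ¬p)
= ¬((¬s → ¬p) ∧ (¬p → ¬s))   [eliminate ↔]
= ¬((¬¬s ∨ ¬p) ∧ (¬p → ¬s))   [eliminate →]
= ¬((¬¬s ∨ ¬p) ∧ (¬¬p ∨ ¬s))   [eliminate →]
= ¬(¬¬s ∨ ¬p) ∨ ¬(¬¬p ∨ ¬s)   [De Morgan]
= (¬¬¬s ∧ ¬¬p) ∨ ¬(¬¬p ∨ ¬s)   [De Morgan]
= (¬s ∧ ¬¬p) ∨ ¬(¬¬p ∨ ¬s)   [double negation]
= (¬s ∧ p) ∨ ¬(¬¬p ∨ ¬s)   [double negation]
= (¬s ∧ p) ∨ (¬¬¬p ∧ ¬¬s)   [De Morgan]
= (¬s ∧ p) ∨ (¬p ∧ ¬¬s)   [double negation]
= (¬s ∧ p) ∨ (¬p ∧ s)   [double negation]
= (¬s ∨ ¬p) ∧ (¬s ∨ s) ∧ (p ∨ ¬p) ∧ (p ∨ s)   [distribute ∨ over ∧]
= (¬s ∨ ¬p) ∧ (p ∨ s)   [simplify]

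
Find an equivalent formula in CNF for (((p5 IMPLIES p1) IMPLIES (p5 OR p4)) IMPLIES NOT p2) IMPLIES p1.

(((p5 IMPLIES p1) IMPLIES (p5 OR p4)) IMPLIES NOT p2) IMPLIES p1
⇔ NOT (((p5 IMPLIES p1) IMPLIES (p5 OR p4)) IMPLIES NOT p2) OR p1   — eliminate IMPLIES
⇔ NOT (NOT ((p5 IMPLIES p1) IMPLIES (p5 OR p4)) OR NOT p2) OR p1   — eliminate IMPLIES
⇔ NOT (NOT (NOT (p5 IMPLIES p1) OR p5 OR p4) OR NOT p2) OR p1   — eliminate IMPLIES
⇔ NOT (NOT (NOT (NOT p5 OR p1) OR p5 OR p4) OR NOT p2) OR p1   — eliminate IMPLIES
⇔ (NOT NOT (NOT (NOT p5 OR p1) OR p5 OR p4) AND NOT NOT p2) OR p1   — De Morgan
⇔ ((NOT (NOT p5 OR p1) OR p5 OR p4) AND NOT NOT p2) OR p1   — double negation
⇔ (((NOT NOT p5 AND NOT p1) OR p5 OR p4) AND NOT NOT p2) OR p1   — De Morgan
⇔ (((p5 AND NOT p1) OR p5 OR p4) AND NOT NOT p2) OR p1   — double negation
⇔ (((p5 AND NOT p1) OR p5 OR p4) AND p2) OR p1   — double negation
⇔ (p5 OR p5 OR p4 OR p1) AND (NOT p1 OR p5 OR p4 OR p1) AND (p2 OR p1)   — distribute OR over AND
⇔ (p5 OR p4 OR p1) AND (p2 OR p1)   — simplify

(p5 OR p4 OR p1) AND (p2 OR p1)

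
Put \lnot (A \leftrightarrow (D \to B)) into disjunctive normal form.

(A \land D \land \lnot B) \lor (\lnot D \land \lnot A) \lor (B \land \lnot A)

\lnot (A \leftrightarrow (D \to B))
≡ \lnot ((A \to (D \to B)) \land ((D \to B) \to A))   [eliminate \leftrightarrow]
≡ \lnot ((\lnot A \lor (D \to B)) \land ((D \to B) \to A))   [eliminate \to]
≡ \lnot ((\lnot A \lor \lnot D \lor B) \land ((D \to B) \to A))   [eliminate \to]
≡ \lnot ((\lnot A \lor \lnot D \lor B) \land (\lnot (D \to B) \lor A))   [eliminate \to]
≡ \lnot ((\lnot A \lor \lnot D \lor B) \land (\lnot (\lnot D \lor B) \lor A))   [eliminate \to]
≡ \lnot (\lnot A \lor \lnot D \lor B) \lor \lnot (\lnot (\lnot D \lor B) \lor A)   [De Morgan]
≡ (\lnot \lnot A \land \lnot \lnot D \land \lnot B) \lor \lnot (\lnot (\lnot D \lor B) \lor A)   [De Morgan]
≡ (A \land \lnot \lnot D \land \lnot B) \lor \lnot (\lnot (\lnot D \lor B) \lor A)   [double negation]
≡ (A \land D \land \lnot B) \lor \lnot (\lnot (\lnot D \lor B) \lor A)   [double negation]
≡ (A \land D \land \lnot B) \lor (\lnot \lnot (\lnot D \lor B) \land \lnot A)   [De Morgan]
≡ (A \land D \land \lnot B) \lor ((\lnot D \lor B) \land \lnot A)   [double negation]
≡ (A \land D \land \lnot B) \lor (\lnot D \land \lnot A) \lor (B \land \lnot A)   [distribute \land over \lor]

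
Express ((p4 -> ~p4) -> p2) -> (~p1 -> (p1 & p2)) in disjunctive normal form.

(~p4 & ~p2) | p1

((p4 -> ~p4) -> p2) -> (~p1 -> (p1 & p2))
≡ ~((p4 -> ~p4) -> p2) | (~p1 -> (p1 & p2))   — eliminate ->
≡ ~(~(p4 -> ~p4) | p2) | (~p1 -> (p1 & p2))   — eliminate ->
≡ ~(~(~p4 | ~p4) | p2) | (~p1 -> (p1 & p2))   — eliminate ->
≡ ~(~(~p4 | ~p4) | p2) | ~~p1 | (p1 & p2)   — eliminate ->
≡ (~~(~p4 | ~p4) & ~p2) | ~~p1 | (p1 & p2)   — De Morgan
≡ ((~p4 | ~p4) & ~p2) | ~~p1 | (p1 & p2)   — double negation
≡ ((~p4 | ~p4) & ~p2) | p1 | (p1 & p2)   — double negation
≡ (~p4 & ~p2) | (~p4 & ~p2) | p1 | (p1 & p2)   — distribute & over |
≡ (~p4 & ~p2) | p1   — simplify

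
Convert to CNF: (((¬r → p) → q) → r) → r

(((¬r → p) → q) → r) → r
⇔ ¬(((¬r → p) → q) → r) ∨ r   [eliminate →]
⇔ ¬(¬((¬r → p) → q) ∨ r) ∨ r   [eliminate →]
⇔ ¬(¬(¬(¬r → p) ∨ q) ∨ r) ∨ r   [eliminate →]
⇔ ¬(¬(¬(¬¬r ∨ p) ∨ q) ∨ r) ∨ r   [eliminate →]
⇔ (¬¬(¬(¬¬r ∨ p) ∨ q) ∧ ¬r) ∨ r   [De Morgan]
⇔ ((¬(¬¬r ∨ p) ∨ q) ∧ ¬r) ∨ r   [double negation]
⇔ (((¬¬¬r ∧ ¬p) ∨ q) ∧ ¬r) ∨ r   [De Morgan]
⇔ (((¬r ∧ ¬p) ∨ q) ∧ ¬r) ∨ r   [double negation]
⇔ (¬r ∨ q ∨ r) ∧ (¬p ∨ q ∨ r) ∧ (¬r ∨ r)   [distribute ∨ over ∧]
⇔ ¬p ∨ q ∨ r   [simplify]

¬p ∨ q ∨ r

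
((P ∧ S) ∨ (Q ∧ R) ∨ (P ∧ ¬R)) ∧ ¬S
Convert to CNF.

((P ∧ S) ∨ (Q ∧ R) ∨ (P ∧ ¬R)) ∧ ¬S
≡ (P ∨ Q ∨ P) ∧ (P ∨ Q ∨ ¬R) ∧ (P ∨ R ∨ P) ∧ (P ∨ R ∨ ¬R) ∧ (S ∨ Q ∨ P) ∧ (S ∨ Q ∨ ¬R) ∧ (S ∨ R ∨ P) ∧ (S ∨ R ∨ ¬R) ∧ ¬S   [distribute ∨ over ∧]
≡ (P ∨ Q) ∧ (P ∨ R) ∧ (S ∨ Q ∨ ¬R) ∧ ¬S   [simplify]

(P ∨ Q) ∧ (P ∨ R) ∧ (S ∨ Q ∨ ¬R) ∧ ¬S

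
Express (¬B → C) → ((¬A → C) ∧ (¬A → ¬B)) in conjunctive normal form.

(¬B → C) → ((¬A → C) ∧ (¬A → ¬B))
= ¬(¬B → C) ∨ ((¬A → C) ∧ (¬A → ¬B))   [eliminate →]
= ¬(¬¬B ∨ C) ∨ ((¬A → C) ∧ (¬A → ¬B))   [eliminate →]
= ¬(¬¬B ∨ C) ∨ ((¬¬A ∨ C) ∧ (¬A → ¬B))   [eliminate →]
= ¬(¬¬B ∨ C) ∨ ((¬¬A ∨ C) ∧ (¬¬A ∨ ¬B))   [eliminate →]
= (¬¬¬B ∧ ¬C) ∨ ((¬¬A ∨ C) ∧ (¬¬A ∨ ¬B))   [De Morgan]
= (¬B ∧ ¬C) ∨ ((¬¬A ∨ C) ∧ (¬¬A ∨ ¬B))   [double negation]
= (¬B ∧ ¬C) ∨ ((A ∨ C) ∧ (¬¬A ∨ ¬B))   [double negation]
= (¬B ∧ ¬C) ∨ ((A ∨ C) ∧ (A ∨ ¬B))   [double negation]
= (¬B ∨ A ∨ C) ∧ (¬B ∨ A ∨ ¬B) ∧ (¬C ∨ A ∨ C) ∧ (¬C ∨ A ∨ ¬B)   [distribute ∨ over ∧]
= ¬B ∨ A   [simplify]

¬B ∨ A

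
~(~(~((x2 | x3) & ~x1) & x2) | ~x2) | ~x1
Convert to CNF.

x2 | ~x1

~(~(~((x2 | x3) & ~x1) & x2) | ~x2) | ~x1
= (~~(~((x2 | x3) & ~x1) & x2) & ~~x2) | ~x1   (De Morgan)
= (~((x2 | x3) & ~x1) & x2 & ~~x2) | ~x1   (double negation)
= ((~(x2 | x3) | ~~x1) & x2 & ~~x2) | ~x1   (De Morgan)
= (((~x2 & ~x3) | ~~x1) & x2 & ~~x2) | ~x1   (De Morgan)
= (((~x2 & ~x3) | x1) & x2 & ~~x2) | ~x1   (double negation)
= (((~x2 & ~x3) | x1) & x2 & x2) | ~x1   (double negation)
= (~x2 | x1 | ~x1) & (~x3 | x1 | ~x1) & (x2 | ~x1) & (x2 | ~x1)   (distribute | over &)
= x2 | ~x1   (simplify)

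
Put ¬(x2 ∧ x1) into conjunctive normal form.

¬x2 ∨ ¬x1

¬(x2 ∧ x1)
= ¬x2 ∨ ¬x1   (De Morgan)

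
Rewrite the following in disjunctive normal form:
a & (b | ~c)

(a & b) | (a & ~c)

a & (b | ~c)
≡ (a & b) | (a & ~c)   [distribute & over |]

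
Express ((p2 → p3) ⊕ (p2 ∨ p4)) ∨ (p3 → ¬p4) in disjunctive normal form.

¬p3 ∨ ¬p4

((p2 → p3) ⊕ (p2 ∨ p4)) ∨ (p3 → ¬p4)
⇔ (p2 → p3) ∧ ¬(p2 ∨ p4) ∨ ¬(p2 → p3) ∧ (p2 ∨ p4) ∨ (p3 → ¬p4)   — expand ⊕
⇔ (¬p2 ∨ p3) ∧ ¬(p2 ∨ p4) ∨ ¬(p2 → p3) ∧ (p2 ∨ p4) ∨ (p3 → ¬p4)   — eliminate →
⇔ (¬p2 ∨ p3) ∧ ¬(p2 ∨ p4) ∨ ¬(¬p2 ∨ p3) ∧ (p2 ∨ p4) ∨ (p3 → ¬p4)   — eliminate →
⇔ (¬p2 ∨ p3) ∧ ¬(p2 ∨ p4) ∨ ¬(¬p2 ∨ p3) ∧ (p2 ∨ p4) ∨ ¬p3 ∨ ¬p4   — eliminate →
⇔ (¬p2 ∨ p3) ∧ ¬p2 ∧ ¬p4 ∨ ¬(¬p2 ∨ p3) ∧ (p2 ∨ p4) ∨ ¬p3 ∨ ¬p4   — De Morgan
⇔ (¬p2 ∨ p3) ∧ ¬p2 ∧ ¬p4 ∨ ¬¬p2 ∧ ¬p3 ∧ (p2 ∨ p4) ∨ ¬p3 ∨ ¬p4   — De Morgan
⇔ (¬p2 ∨ p3) ∧ ¬p2 ∧ ¬p4 ∨ p2 ∧ ¬p3 ∧ (p2 ∨ p4) ∨ ¬p3 ∨ ¬p4   — double negation
⇔ ¬p2 ∧ ¬p2 ∧ ¬p4 ∨ p3 ∧ ¬p2 ∧ ¬p4 ∨ p2 ∧ ¬p3 ∧ p2 ∨ p2 ∧ ¬p3 ∧ p4 ∨ ¬p3 ∨ ¬p4   — distribute ∧ over ∨
⇔ ¬p3 ∨ ¬p4   — simplify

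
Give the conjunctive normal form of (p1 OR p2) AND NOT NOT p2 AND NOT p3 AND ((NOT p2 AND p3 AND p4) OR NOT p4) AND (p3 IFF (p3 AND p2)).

p2 AND NOT p3 AND (NOT p2 OR NOT p4) AND (p3 OR NOT p4)

(p1 OR p2) AND NOT NOT p2 AND NOT p3 AND ((NOT p2 AND p3 AND p4) OR NOT p4) AND (p3 IFF (p3 AND p2))
≡ (p1 OR p2) AND NOT NOT p2 AND NOT p3 AND ((NOT p2 AND p3 AND p4) OR NOT p4) AND (p3 IMPLIES (p3 AND p2)) AND ((p3 AND p2) IMPLIES p3)   — eliminate IFF
≡ (p1 OR p2) AND NOT NOT p2 AND NOT p3 AND ((NOT p2 AND p3 AND p4) OR NOT p4) AND (NOT p3 OR (p3 AND p2)) AND ((p3 AND p2) IMPLIES p3)   — eliminate IMPLIES
≡ (p1 OR p2) AND NOT NOT p2 AND NOT p3 AND ((NOT p2 AND p3 AND p4) OR NOT p4) AND (NOT p3 OR (p3 AND p2)) AND (NOT (p3 AND p2) OR p3)   — eliminate IMPLIES
≡ (p1 OR p2) AND p2 AND NOT p3 AND ((NOT p2 AND p3 AND p4) OR NOT p4) AND (NOT p3 OR (p3 AND p2)) AND (NOT (p3 AND p2) OR p3)   — double negation
≡ (p1 OR p2) AND p2 AND NOT p3 AND ((NOT p2 AND p3 AND p4) OR NOT p4) AND (NOT p3 OR (p3 AND p2)) AND (NOT p3 OR NOT p2 OR p3)   — De Morgan
≡ (p1 OR p2) AND p2 AND NOT p3 AND (NOT p2 OR NOT p4) AND (p3 OR NOT p4) AND (p4 OR NOT p4) AND (NOT p3 OR p3) AND (NOT p3 OR p2) AND (NOT p3 OR NOT p2 OR p3)   — distribute OR over AND
≡ p2 AND NOT p3 AND (NOT p2 OR NOT p4) AND (p3 OR NOT p4)   — simplify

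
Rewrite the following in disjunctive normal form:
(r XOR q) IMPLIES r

(r XOR q) IMPLIES r
≡ NOT (r XOR q) OR r   [eliminate IMPLIES]
≡ NOT ((r AND NOT q) OR (NOT r AND q)) OR r   [expand XOR]
≡ (NOT (r AND NOT q) AND NOT (NOT r AND q)) OR r   [De Morgan]
≡ ((NOT r OR NOT NOT q) AND NOT (NOT r AND q)) OR r   [De Morgan]
≡ ((NOT r OR q) AND NOT (NOT r AND q)) OR r   [double negation]
≡ ((NOT r OR q) AND (NOT NOT r OR NOT q)) OR r   [De Morgan]
≡ ((NOT r OR q) AND (r OR NOT q)) OR r   [double negation]
≡ (NOT r AND r) OR (NOT r AND NOT q) OR (q AND r) OR (q AND NOT q) OR r   [distribute AND over OR]
≡ (NOT r AND NOT q) OR r   [simplify]

(NOT r AND NOT q) OR r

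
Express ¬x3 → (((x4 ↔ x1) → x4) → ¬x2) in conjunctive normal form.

¬x3 → (((x4 ↔ x1) → x4) → ¬x2)
= ¬¬x3 ∨ (((x4 ↔ x1) → x4) → ¬x2)   [eliminate →]
= ¬¬x3 ∨ ¬((x4 ↔ x1) → x4) ∨ ¬x2   [eliminate →]
= ¬¬x3 ∨ ¬(¬(x4 ↔ x1) ∨ x4) ∨ ¬x2   [eliminate →]
= ¬¬x3 ∨ ¬(¬((x4 → x1) ∧ (x1 → x4)) ∨ x4) ∨ ¬x2   [eliminate ↔]
= ¬¬x3 ∨ ¬(¬((¬x4 ∨ x1) ∧ (x1 → x4)) ∨ x4) ∨ ¬x2   [eliminate →]
= ¬¬x3 ∨ ¬(¬((¬x4 ∨ x1) ∧ (¬x1 ∨ x4)) ∨ x4) ∨ ¬x2   [eliminate →]
= x3 ∨ ¬(¬((¬x4 ∨ x1) ∧ (¬x1 ∨ x4)) ∨ x4) ∨ ¬x2   [double negation]
= x3 ∨ (¬¬((¬x4 ∨ x1) ∧ (¬x1 ∨ x4)) ∧ ¬x4) ∨ ¬x2   [De Morgan]
= x3 ∨ ((¬x4 ∨ x1) ∧ (¬x1 ∨ x4) ∧ ¬x4) ∨ ¬x2   [double negation]
= (x3 ∨ ¬x4 ∨ x1 ∨ ¬x2) ∧ (x3 ∨ ¬x1 ∨ x4 ∨ ¬x2) ∧ (x3 ∨ ¬x4 ∨ ¬x2)   [distribute ∨ over ∧]
= (x3 ∨ ¬x1 ∨ x4 ∨ ¬x2) ∧ (x3 ∨ ¬x4 ∨ ¬x2)   [simplify]

(x3 ∨ ¬x1 ∨ x4 ∨ ¬x2) ∧ (x3 ∨ ¬x4 ∨ ¬x2)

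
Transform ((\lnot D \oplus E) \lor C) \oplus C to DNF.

((\lnot D \oplus E) \lor C) \oplus C
≡ (((\lnot D \oplus E) \lor C) \land \lnot C) \lor (\lnot ((\lnot D \oplus E) \lor C) \land C)   — expand \oplus
≡ (((\lnot D \land \lnot E) \lor (\lnot \lnot D \land E) \lor C) \land \lnot C) \lor (\lnot ((\lnot D \oplus E) \lor C) \land C)   — expand \oplus
≡ (((\lnot D \land \lnot E) \lor (\lnot \lnot D \land E) \lor C) \land \lnot C) \lor (\lnot ((\lnot D \land \lnot E) \lor (\lnot \lnot D \land E) \lor C) \land C)   — expand \oplus
≡ (((\lnot D \land \lnot E) \lor (D \land E) \lor C) \land \lnot C) \lor (\lnot ((\lnot D \land \lnot E) \lor (\lnot \lnot D \land E) \lor C) \land C)   — double negation
≡ (((\lnot D \land \lnot E) \lor (D \land E) \lor C) \land \lnot C) \lor (\lnot (\lnot D \land \lnot E) \land \lnot (\lnot \lnot D \land E) \land \lnot C \land C)   — De Morgan
≡ (((\lnot D \land \lnot E) \lor (D \land E) \lor C) \land \lnot C) \lor ((\lnot \lnot D \lor \lnot \lnot E) \land \lnot (\lnot \lnot D \land E) \land \lnot C \land C)   — De Morgan
≡ (((\lnot D \land \lnot E) \lor (D \land E) \lor C) \land \lnot C) \lor ((D \lor \lnot \lnot E) \land \lnot (\lnot \lnot D \land E) \land \lnot C \land C)   — double negation
≡ (((\lnot D \land \lnot E) \lor (D \land E) \lor C) \land \lnot C) \lor ((D \lor E) \land \lnot (\lnot \lnot D \land E) \land \lnot C \land C)   — double negation
≡ (((\lnot D \land \lnot E) \lor (D \land E) \lor C) \land \lnot C) \lor ((D \lor E) \land (\lnot \lnot \lnot D \lor \lnot E) \land \lnot C \land C)   — De Morgan
≡ (((\lnot D \land \lnot E) \lor (D \land E) \lor C) \land \lnot C) \lor ((D \lor E) \land (\lnot D \lor \lnot E) \land \lnot C \land C)   — double negation
≡ (\lnot D \land \lnot E \land \lnot C) \lor (D \land E \land \lnot C) \lor (C \land \lnot C) \lor (D \land \lnot D \land \lnot C \land C) \lor (D \land \lnot E \land \lnot C \land C) \lor (E \land \lnot D \land \lnot C \land C) \lor (E \land \lnot E \land \lnot C \land C)   — distribute \land over \lor
≡ (\lnot D \land \lnot E \land \lnot C) \lor (D \land E \land \lnot C)   — simplify

(\lnot D \land \lnot E \land \lnot C) \lor (D \land E \land \lnot C)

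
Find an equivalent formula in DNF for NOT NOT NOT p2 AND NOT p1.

NOT NOT NOT p2 AND NOT p1
= NOT p2 AND NOT p1   [double negation]

NOT p2 AND NOT p1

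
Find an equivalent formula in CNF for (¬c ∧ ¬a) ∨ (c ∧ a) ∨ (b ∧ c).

(¬c ∧ ¬a) ∨ (c ∧ a) ∨ (b ∧ c)
= (¬c ∨ c ∨ b) ∧ (¬c ∨ c ∨ c) ∧ (¬c ∨ a ∨ b) ∧ (¬c ∨ a ∨ c) ∧ (¬a ∨ c ∨ b) ∧ (¬a ∨ c ∨ c) ∧ (¬a ∨ a ∨ b) ∧ (¬a ∨ a ∨ c)   — distribute ∨ over ∧
= (¬c ∨ a ∨ b) ∧ (¬a ∨ c)   — simplify

(¬c ∨ a ∨ b) ∧ (¬a ∨ c)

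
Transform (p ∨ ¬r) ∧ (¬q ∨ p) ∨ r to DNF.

(p ∨ ¬r) ∧ (¬q ∨ p) ∨ r
⇔ p ∧ ¬q ∨ p ∧ p ∨ ¬r ∧ ¬q ∨ ¬r ∧ p ∨ r   (distribute ∧ over ∨)
⇔ p ∨ ¬r ∧ ¬q ∨ r   (simplify)

p ∨ ¬r ∧ ¬q ∨ r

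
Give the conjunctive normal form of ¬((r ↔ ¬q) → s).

(¬r ∨ ¬q) ∧ (q ∨ r) ∧ ¬s

¬((r ↔ ¬q) → s)
≡ ¬(¬(r ↔ ¬q) ∨ s)
≡ ¬(¬((r → ¬q) ∧ (¬q → r)) ∨ s)
≡ ¬(¬((¬r ∨ ¬q) ∧ (¬q → r)) ∨ s)
≡ ¬(¬((¬r ∨ ¬q) ∧ (¬¬q ∨ r)) ∨ s)
≡ ¬¬((¬r ∨ ¬q) ∧ (¬¬q ∨ r)) ∧ ¬s
≡ (¬r ∨ ¬q) ∧ (¬¬q ∨ r) ∧ ¬s
≡ (¬r ∨ ¬q) ∧ (q ∨ r) ∧ ¬s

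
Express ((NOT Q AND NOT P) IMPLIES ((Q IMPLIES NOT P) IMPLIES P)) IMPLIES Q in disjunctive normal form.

((NOT Q AND NOT P) IMPLIES ((Q IMPLIES NOT P) IMPLIES P)) IMPLIES Q
⇔ NOT ((NOT Q AND NOT P) IMPLIES ((Q IMPLIES NOT P) IMPLIES P)) OR Q   [eliminate IMPLIES]
⇔ NOT (NOT (NOT Q AND NOT P) OR ((Q IMPLIES NOT P) IMPLIES P)) OR Q   [eliminate IMPLIES]
⇔ NOT (NOT (NOT Q AND NOT P) OR NOT (Q IMPLIES NOT P) OR P) OR Q   [eliminate IMPLIES]
⇔ NOT (NOT (NOT Q AND NOT P) OR NOT (NOT Q OR NOT P) OR P) OR Q   [eliminate IMPLIES]
⇔ (NOT NOT (NOT Q AND NOT P) AND NOT NOT (NOT Q OR NOT P) AND NOT P) OR Q   [De Morgan]
⇔ (NOT Q AND NOT P AND NOT NOT (NOT Q OR NOT P) AND NOT P) OR Q   [double negation]
⇔ (NOT Q AND NOT P AND (NOT Q OR NOT P) AND NOT P) OR Q   [double negation]
⇔ (NOT Q AND NOT P AND NOT Q AND NOT P) OR (NOT Q AND NOT P AND NOT P AND NOT P) OR Q   [distribute AND over OR]
⇔ (NOT Q AND NOT P) OR Q   [simplify]

(NOT Q AND NOT P) OR Q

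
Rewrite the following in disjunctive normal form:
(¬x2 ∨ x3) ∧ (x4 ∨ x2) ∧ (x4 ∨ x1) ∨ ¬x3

¬x2 ∧ x4 ∨ x3 ∧ x4 ∨ x3 ∧ x2 ∧ x1 ∨ ¬x3

(¬x2 ∨ x3) ∧ (x4 ∨ x2) ∧ (x4 ∨ x1) ∨ ¬x3
≡ ¬x2 ∧ x4 ∧ x4 ∨ ¬x2 ∧ x4 ∧ x1 ∨ ¬x2 ∧ x2 ∧ x4 ∨ ¬x2 ∧ x2 ∧ x1 ∨ x3 ∧ x4 ∧ x4 ∨ x3 ∧ x4 ∧ x1 ∨ x3 ∧ x2 ∧ x4 ∨ x3 ∧ x2 ∧ x1 ∨ ¬x3   — distribute ∧ over ∨
≡ ¬x2 ∧ x4 ∨ x3 ∧ x4 ∨ x3 ∧ x2 ∧ x1 ∨ ¬x3   — simplify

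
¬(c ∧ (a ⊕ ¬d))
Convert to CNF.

¬(c ∧ (a ⊕ ¬d))
⇔ ¬(c ∧ (a ∨ ¬d) ∧ ¬(a ∧ ¬d))   [expand ⊕]
⇔ ¬c ∨ ¬(a ∨ ¬d) ∨ ¬¬(a ∧ ¬d)   [De Morgan]
⇔ ¬c ∨ (¬a ∧ ¬¬d) ∨ ¬¬(a ∧ ¬d)   [De Morgan]
⇔ ¬c ∨ (¬a ∧ d) ∨ ¬¬(a ∧ ¬d)   [double negation]
⇔ ¬c ∨ (¬a ∧ d) ∨ (a ∧ ¬d)   [double negation]
⇔ (¬c ∨ ¬a ∨ a) ∧ (¬c ∨ ¬a ∨ ¬d) ∧ (¬c ∨ d ∨ a) ∧ (¬c ∨ d ∨ ¬d)   [distribute ∨ over ∧]
⇔ (¬c ∨ ¬a ∨ ¬d) ∧ (¬c ∨ d ∨ a)   [simplify]

(¬c ∨ ¬a ∨ ¬d) ∧ (¬c ∨ d ∨ a)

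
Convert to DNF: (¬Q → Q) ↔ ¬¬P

(¬Q ∧ ¬P) ∨ (P ∧ Q)

(¬Q → Q) ↔ ¬¬P
= ((¬Q → Q) → ¬¬P) ∧ (¬¬P → (¬Q → Q))   (eliminate ↔)
= (¬(¬Q → Q) ∨ ¬¬P) ∧ (¬¬P → (¬Q → Q))   (eliminate →)
= (¬(¬¬Q ∨ Q) ∨ ¬¬P) ∧ (¬¬P → (¬Q → Q))   (eliminate →)
= (¬(¬¬Q ∨ Q) ∨ ¬¬P) ∧ (¬¬¬P ∨ (¬Q → Q))   (eliminate →)
= (¬(¬¬Q ∨ Q) ∨ ¬¬P) ∧ (¬¬¬P ∨ ¬¬Q ∨ Q)   (eliminate →)
= ((¬¬¬Q ∧ ¬Q) ∨ ¬¬P) ∧ (¬¬¬P ∨ ¬¬Q ∨ Q)   (De Morgan)
= ((¬Q ∧ ¬Q) ∨ ¬¬P) ∧ (¬¬¬P ∨ ¬¬Q ∨ Q)   (double negation)
= ((¬Q ∧ ¬Q) ∨ P) ∧ (¬¬¬P ∨ ¬¬Q ∨ Q)   (double negation)
= ((¬Q ∧ ¬Q) ∨ P) ∧ (¬P ∨ ¬¬Q ∨ Q)   (double negation)
= ((¬Q ∧ ¬Q) ∨ P) ∧ (¬P ∨ Q ∨ Q)   (double negation)
= (¬Q ∧ ¬Q ∧ ¬P) ∨ (¬Q ∧ ¬Q ∧ Q) ∨ (¬Q ∧ ¬Q ∧ Q) ∨ (P ∧ ¬P) ∨ (P ∧ Q) ∨ (P ∧ Q)   (distribute ∧ over ∨)
= (¬Q ∧ ¬P) ∨ (P ∧ Q)   (simplify)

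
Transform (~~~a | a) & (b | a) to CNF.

b | a

(~~~a | a) & (b | a)
≡ (~a | a) & (b | a)   (double negation)
≡ b | a   (simplify)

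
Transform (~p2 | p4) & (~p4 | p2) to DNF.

(~p2 | p4) & (~p4 | p2)
≡ (~p2 & ~p4) | (~p2 & p2) | (p4 & ~p4) | (p4 & p2)   — distribute & over |
≡ (~p2 & ~p4) | (p4 & p2)   — simplify

(~p2 & ~p4) | (p4 & p2)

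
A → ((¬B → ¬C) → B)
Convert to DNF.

¬A ∨ (¬B ∧ C) ∨ B

A → ((¬B → ¬C) → B)
= ¬A ∨ ((¬B → ¬C) → B)   [eliminate →]
= ¬A ∨ ¬(¬B → ¬C) ∨ B   [eliminate →]
= ¬A ∨ ¬(¬¬B ∨ ¬C) ∨ B   [eliminate →]
= ¬A ∨ (¬¬¬B ∧ ¬¬C) ∨ B   [De Morgan]
= ¬A ∨ (¬B ∧ ¬¬C) ∨ B   [double negation]
= ¬A ∨ (¬B ∧ C) ∨ B   [double negation]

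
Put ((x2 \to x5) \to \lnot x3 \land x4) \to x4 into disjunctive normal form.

\lnot x2 \land x3 \lor \lnot x2 \land \lnot x4 \lor x5 \land x3 \lor x5 \land \lnot x4 \lor x4

((x2 \to x5) \to \lnot x3 \land x4) \to x4
≡ \lnot ((x2 \to x5) \to \lnot x3 \land x4) \lor x4   — eliminate \to
≡ \lnot (\lnot (x2 \to x5) \lor \lnot x3 \land x4) \lor x4   — eliminate \to
≡ \lnot (\lnot (\lnot x2 \lor x5) \lor \lnot x3 \land x4) \lor x4   — eliminate \to
≡ \lnot \lnot (\lnot x2 \lor x5) \land \lnot (\lnot x3 \land x4) \lor x4   — De Morgan
≡ (\lnot x2 \lor x5) \land \lnot (\lnot x3 \land x4) \lor x4   — double negation
≡ (\lnot x2 \lor x5) \land (\lnot \lnot x3 \lor \lnot x4) \lor x4   — De Morgan
≡ (\lnot x2 \lor x5) \land (x3 \lor \lnot x4) \lor x4   — double negation
≡ \lnot x2 \land x3 \lor \lnot x2 \land \lnot x4 \lor x5 \land x3 \lor x5 \land \lnot x4 \lor x4   — distribute \land over \lor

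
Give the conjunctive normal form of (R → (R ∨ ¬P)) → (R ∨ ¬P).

R ∨ ¬P

(R → (R ∨ ¬P)) → (R ∨ ¬P)
≡ ¬(R → (R ∨ ¬P)) ∨ R ∨ ¬P   [eliminate →]
≡ ¬(¬R ∨ R ∨ ¬P) ∨ R ∨ ¬P   [eliminate →]
≡ (¬¬R ∧ ¬R ∧ ¬¬P) ∨ R ∨ ¬P   [De Morgan]
≡ (R ∧ ¬R ∧ ¬¬P) ∨ R ∨ ¬P   [double negation]
≡ (R ∧ ¬R ∧ P) ∨ R ∨ ¬P   [double negation]
≡ (R ∨ R ∨ ¬P) ∧ (¬R ∨ R ∨ ¬P) ∧ (P ∨ R ∨ ¬P)   [distribute ∨ over ∧]
≡ R ∨ ¬P   [simplify]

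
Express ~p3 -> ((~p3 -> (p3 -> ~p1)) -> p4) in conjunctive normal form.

~p3 -> ((~p3 -> (p3 -> ~p1)) -> p4)
≡ ~~p3 | ((~p3 -> (p3 -> ~p1)) -> p4)   [eliminate ->]
≡ ~~p3 | ~(~p3 -> (p3 -> ~p1)) | p4   [eliminate ->]
≡ ~~p3 | ~(~~p3 | (p3 -> ~p1)) | p4   [eliminate ->]
≡ ~~p3 | ~(~~p3 | ~p3 | ~p1) | p4   [eliminate ->]
≡ p3 | ~(~~p3 | ~p3 | ~p1) | p4   [double negation]
≡ p3 | (~~~p3 & ~~p3 & ~~p1) | p4   [De Morgan]
≡ p3 | (~p3 & ~~p3 & ~~p1) | p4   [double negation]
≡ p3 | (~p3 & p3 & ~~p1) | p4   [double negation]
≡ p3 | (~p3 & p3 & p1) | p4   [double negation]
≡ (p3 | ~p3 | p4) & (p3 | p3 | p4) & (p3 | p1 | p4)   [distribute | over &]
≡ p3 | p4   [simplify]

p3 | p4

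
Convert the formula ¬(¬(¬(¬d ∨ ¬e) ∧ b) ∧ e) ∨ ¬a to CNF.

¬(¬(¬(¬d ∨ ¬e) ∧ b) ∧ e) ∨ ¬a
≡ ¬¬(¬(¬d ∨ ¬e) ∧ b) ∨ ¬e ∨ ¬a   (De Morgan)
≡ (¬(¬d ∨ ¬e) ∧ b) ∨ ¬e ∨ ¬a   (double negation)
≡ (¬¬d ∧ ¬¬e ∧ b) ∨ ¬e ∨ ¬a   (De Morgan)
≡ (d ∧ ¬¬e ∧ b) ∨ ¬e ∨ ¬a   (double negation)
≡ (d ∧ e ∧ b) ∨ ¬e ∨ ¬a   (double negation)
≡ (d ∨ ¬e ∨ ¬a) ∧ (e ∨ ¬e ∨ ¬a) ∧ (b ∨ ¬e ∨ ¬a)   (distribute ∨ over ∧)
≡ (d ∨ ¬e ∨ ¬a) ∧ (b ∨ ¬e ∨ ¬a)   (simplify)

(d ∨ ¬e ∨ ¬a) ∧ (b ∨ ¬e ∨ ¬a)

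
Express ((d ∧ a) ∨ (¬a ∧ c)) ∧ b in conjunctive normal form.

((d ∧ a) ∨ (¬a ∧ c)) ∧ b
⇔ (d ∨ ¬a) ∧ (d ∨ c) ∧ (a ∨ ¬a) ∧ (a ∨ c) ∧ b   — distribute ∨ over ∧
⇔ (d ∨ ¬a) ∧ (d ∨ c) ∧ (a ∨ c) ∧ b   — simplify

(d ∨ ¬a) ∧ (d ∨ c) ∧ (a ∨ c) ∧ b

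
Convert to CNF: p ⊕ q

p ⊕ q
≡ (p ∨ q) ∧ ¬(p ∧ q)   [expand ⊕]
≡ (p ∨ q) ∧ (¬p ∨ ¬q)   [De Morgan]

(p ∨ q) ∧ (¬p ∨ ¬q)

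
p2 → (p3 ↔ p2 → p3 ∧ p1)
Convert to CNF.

¬p2 ∨ ¬p3 ∨ p1

p2 → (p3 ↔ p2 → p3 ∧ p1)
≡ ¬p2 ∨ (p3 ↔ p2 → p3 ∧ p1)   [eliminate →]
≡ ¬p2 ∨ (p3 → (p2 → p3 ∧ p1)) ∧ ((p2 → p3 ∧ p1) → p3)   [eliminate ↔]
≡ ¬p2 ∨ (¬p3 ∨ (p2 → p3 ∧ p1)) ∧ ((p2 → p3 ∧ p1) → p3)   [eliminate →]
≡ ¬p2 ∨ (¬p3 ∨ ¬p2 ∨ p3 ∧ p1) ∧ ((p2 → p3 ∧ p1) → p3)   [eliminate →]
≡ ¬p2 ∨ (¬p3 ∨ ¬p2 ∨ p3 ∧ p1) ∧ (¬(p2 → p3 ∧ p1) ∨ p3)   [eliminate →]
≡ ¬p2 ∨ (¬p3 ∨ ¬p2 ∨ p3 ∧ p1) ∧ (¬(¬p2 ∨ p3 ∧ p1) ∨ p3)   [eliminate →]
≡ ¬p2 ∨ (¬p3 ∨ ¬p2 ∨ p3 ∧ p1) ∧ (¬¬p2 ∧ ¬(p3 ∧ p1) ∨ p3)   [De Morgan]
≡ ¬p2 ∨ (¬p3 ∨ ¬p2 ∨ p3 ∧ p1) ∧ (p2 ∧ ¬(p3 ∧ p1) ∨ p3)   [double negation]
≡ ¬p2 ∨ (¬p3 ∨ ¬p2 ∨ p3 ∧ p1) ∧ (p2 ∧ (¬p3 ∨ ¬p1) ∨ p3)   [De Morgan]
≡ (¬p2 ∨ ¬p3 ∨ ¬p2 ∨ p3) ∧ (¬p2 ∨ ¬p3 ∨ ¬p2 ∨ p1) ∧ (¬p2 ∨ p2 ∨ p3) ∧ (¬p2 ∨ ¬p3 ∨ ¬p1 ∨ p3)   [distribute ∨ over ∧]
≡ ¬p2 ∨ ¬p3 ∨ p1   [simplify]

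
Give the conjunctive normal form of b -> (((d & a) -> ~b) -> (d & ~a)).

~b | d

b -> (((d & a) -> ~b) -> (d & ~a))
= ~b | (((d & a) -> ~b) -> (d & ~a))
= ~b | ~((d & a) -> ~b) | (d & ~a)
= ~b | ~(~(d & a) | ~b) | (d & ~a)
= ~b | (~~(d & a) & ~~b) | (d & ~a)
= ~b | (d & a & ~~b) | (d & ~a)
= ~b | (d & a & b) | (d & ~a)
= (~b | d | d) & (~b | d | ~a) & (~b | a | d) & (~b | a | ~a) & (~b | b | d) & (~b | b | ~a)
= ~b | d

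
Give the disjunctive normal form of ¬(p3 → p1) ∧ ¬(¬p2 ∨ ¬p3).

¬(p3 → p1) ∧ ¬(¬p2 ∨ ¬p3)
≡ ¬(¬p3 ∨ p1) ∧ ¬(¬p2 ∨ ¬p3)   — eliminate →
≡ ¬¬p3 ∧ ¬p1 ∧ ¬(¬p2 ∨ ¬p3)   — De Morgan
≡ p3 ∧ ¬p1 ∧ ¬(¬p2 ∨ ¬p3)   — double negation
≡ p3 ∧ ¬p1 ∧ ¬¬p2 ∧ ¬¬p3   — De Morgan
≡ p3 ∧ ¬p1 ∧ p2 ∧ ¬¬p3   — double negation
≡ p3 ∧ ¬p1 ∧ p2 ∧ p3   — double negation
≡ p3 ∧ ¬p1 ∧ p2   — simplify

p3 ∧ ¬p1 ∧ p2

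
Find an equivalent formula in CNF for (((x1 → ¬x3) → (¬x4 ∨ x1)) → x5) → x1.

(((x1 → ¬x3) → (¬x4 ∨ x1)) → x5) → x1
≡ ¬(((x1 → ¬x3) → (¬x4 ∨ x1)) → x5) ∨ x1   [eliminate →]
≡ ¬(¬((x1 → ¬x3) → (¬x4 ∨ x1)) ∨ x5) ∨ x1   [eliminate →]
≡ ¬(¬(¬(x1 → ¬x3) ∨ ¬x4 ∨ x1) ∨ x5) ∨ x1   [eliminate →]
≡ ¬(¬(¬(¬x1 ∨ ¬x3) ∨ ¬x4 ∨ x1) ∨ x5) ∨ x1   [eliminate →]
≡ (¬¬(¬(¬x1 ∨ ¬x3) ∨ ¬x4 ∨ x1) ∧ ¬x5) ∨ x1   [De Morgan]
≡ ((¬(¬x1 ∨ ¬x3) ∨ ¬x4 ∨ x1) ∧ ¬x5) ∨ x1   [double negation]
≡ (((¬¬x1 ∧ ¬¬x3) ∨ ¬x4 ∨ x1) ∧ ¬x5) ∨ x1   [De Morgan]
≡ (((x1 ∧ ¬¬x3) ∨ ¬x4 ∨ x1) ∧ ¬x5) ∨ x1   [double negation]
≡ (((x1 ∧ x3) ∨ ¬x4 ∨ x1) ∧ ¬x5) ∨ x1   [double negation]
≡ (x1 ∨ ¬x4 ∨ x1 ∨ x1) ∧ (x3 ∨ ¬x4 ∨ x1 ∨ x1) ∧ (¬x5 ∨ x1)   [distribute ∨ over ∧]
≡ (x1 ∨ ¬x4) ∧ (¬x5 ∨ x1)   [simplify]

(x1 ∨ ¬x4) ∧ (¬x5 ∨ x1)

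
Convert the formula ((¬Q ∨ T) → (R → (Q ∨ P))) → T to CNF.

(¬Q ∨ T) ∧ (R ∨ T) ∧ (¬P ∨ T)

((¬Q ∨ T) → (R → (Q ∨ P))) → T
≡ ¬((¬Q ∨ T) → (R → (Q ∨ P))) ∨ T   [eliminate →]
≡ ¬(¬(¬Q ∨ T) ∨ (R → (Q ∨ P))) ∨ T   [eliminate →]
≡ ¬(¬(¬Q ∨ T) ∨ ¬R ∨ Q ∨ P) ∨ T   [eliminate →]
≡ (¬¬(¬Q ∨ T) ∧ ¬¬R ∧ ¬Q ∧ ¬P) ∨ T   [De Morgan]
≡ ((¬Q ∨ T) ∧ ¬¬R ∧ ¬Q ∧ ¬P) ∨ T   [double negation]
≡ ((¬Q ∨ T) ∧ R ∧ ¬Q ∧ ¬P) ∨ T   [double negation]
≡ (¬Q ∨ T ∨ T) ∧ (R ∨ T) ∧ (¬Q ∨ T) ∧ (¬P ∨ T)   [distribute ∨ over ∧]
≡ (¬Q ∨ T) ∧ (R ∨ T) ∧ (¬P ∨ T)   [simplify]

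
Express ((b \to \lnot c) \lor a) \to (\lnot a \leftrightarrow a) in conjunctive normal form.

((b \to \lnot c) \lor a) \to (\lnot a \leftrightarrow a)
≡ \lnot ((b \to \lnot c) \lor a) \lor (\lnot a \leftrightarrow a)   [eliminate \to]
≡ \lnot (\lnot b \lor \lnot c \lor a) \lor (\lnot a \leftrightarrow a)   [eliminate \to]
≡ \lnot (\lnot b \lor \lnot c \lor a) \lor ((\lnot a \to a) \land (a \to \lnot a))   [eliminate \leftrightarrow]
≡ \lnot (\lnot b \lor \lnot c \lor a) \lor ((\lnot \lnot a \lor a) \land (a \to \lnot a))   [eliminate \to]
≡ \lnot (\lnot b \lor \lnot c \lor a) \lor ((\lnot \lnot a \lor a) \land (\lnot a \lor \lnot a))   [eliminate \to]
≡ (\lnot \lnot b \land \lnot \lnot c \land \lnot a) \lor ((\lnot \lnot a \lor a) \land (\lnot a \lor \lnot a))   [De Morgan]
≡ (b \land \lnot \lnot c \land \lnot a) \lor ((\lnot \lnot a \lor a) \land (\lnot a \lor \lnot a))   [double negation]
≡ (b \land c \land \lnot a) \lor ((\lnot \lnot a \lor a) \land (\lnot a \lor \lnot a))   [double negation]
≡ (b \land c \land \lnot a) \lor ((a \lor a) \land (\lnot a \lor \lnot a))   [double negation]
≡ (b \lor a \lor a) \land (b \lor \lnot a \lor \lnot a) \land (c \lor a \lor a) \land (c \lor \lnot a \lor \lnot a) \land (\lnot a \lor a \lor a) \land (\lnot a \lor \lnot a \lor \lnot a)   [distribute \lor over \land]
≡ (b \lor a) \land (c \lor a) \land \lnot a   [simplify]

(b \lor a) \land (c \lor a) \land \lnot a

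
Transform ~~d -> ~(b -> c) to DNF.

~~d -> ~(b -> c)
= ~~~d | ~(b -> c)   (eliminate ->)
= ~~~d | ~(~b | c)   (eliminate ->)
= ~d | ~(~b | c)   (double negation)
= ~d | (~~b & ~c)   (De Morgan)
= ~d | (b & ~c)   (double negation)

~d | (b & ~c)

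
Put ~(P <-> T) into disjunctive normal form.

~(P <-> T)
≡ ~((P -> T) & (T -> P))   [eliminate <->]
≡ ~((~P | T) & (T -> P))   [eliminate ->]
≡ ~((~P | T) & (~T | P))   [eliminate ->]
≡ ~(~P | T) | ~(~T | P)   [De Morgan]
≡ (~~P & ~T) | ~(~T | P)   [De Morgan]
≡ (P & ~T) | ~(~T | P)   [double negation]
≡ (P & ~T) | (~~T & ~P)   [De Morgan]
≡ (P & ~T) | (T & ~P)   [double negation]

(P & ~T) | (T & ~P)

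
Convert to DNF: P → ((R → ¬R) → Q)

P → ((R → ¬R) → Q)
≡ ¬P ∨ ((R → ¬R) → Q)   [eliminate →]
≡ ¬P ∨ ¬(R → ¬R) ∨ Q   [eliminate →]
≡ ¬P ∨ ¬(¬R ∨ ¬R) ∨ Q   [eliminate →]
≡ ¬P ∨ (¬¬R ∧ ¬¬R) ∨ Q   [De Morgan]
≡ ¬P ∨ (R ∧ ¬¬R) ∨ Q   [double negation]
≡ ¬P ∨ (R ∧ R) ∨ Q   [double negation]
≡ ¬P ∨ R ∨ Q   [simplify]

¬P ∨ R ∨ Q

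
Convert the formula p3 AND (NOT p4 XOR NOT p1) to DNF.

(p3 AND NOT p4 AND p1) OR (p3 AND p4 AND NOT p1)

p3 AND (NOT p4 XOR NOT p1)
= p3 AND ((NOT p4 AND NOT NOT p1) OR (NOT NOT p4 AND NOT p1))
= p3 AND ((NOT p4 AND p1) OR (NOT NOT p4 AND NOT p1))
= p3 AND ((NOT p4 AND p1) OR (p4 AND NOT p1))
= (p3 AND NOT p4 AND p1) OR (p3 AND p4 AND NOT p1)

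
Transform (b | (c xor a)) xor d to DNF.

(b & ~d) | (c & ~a & ~d) | (~c & a & ~d) | (~b & ~c & ~a & d) | (~b & a & c & d)

(b | (c xor a)) xor d
≡ ((b | (c xor a)) & ~d) | (~(b | (c xor a)) & d)   (expand xor)
≡ ((b | (c & ~a) | (~c & a)) & ~d) | (~(b | (c xor a)) & d)   (expand xor)
≡ ((b | (c & ~a) | (~c & a)) & ~d) | (~(b | (c & ~a) | (~c & a)) & d)   (expand xor)
≡ ((b | (c & ~a) | (~c & a)) & ~d) | (~b & ~(c & ~a) & ~(~c & a) & d)   (De Morgan)
≡ ((b | (c & ~a) | (~c & a)) & ~d) | (~b & (~c | ~~a) & ~(~c & a) & d)   (De Morgan)
≡ ((b | (c & ~a) | (~c & a)) & ~d) | (~b & (~c | a) & ~(~c & a) & d)   (double negation)
≡ ((b | (c & ~a) | (~c & a)) & ~d) | (~b & (~c | a) & (~~c | ~a) & d)   (De Morgan)
≡ ((b | (c & ~a) | (~c & a)) & ~d) | (~b & (~c | a) & (c | ~a) & d)   (double negation)
≡ (b & ~d) | (c & ~a & ~d) | (~c & a & ~d) | (~b & ~c & c & d) | (~b & ~c & ~a & d) | (~b & a & c & d) | (~b & a & ~a & d)   (distribute & over |)
≡ (b & ~d) | (c & ~a & ~d) | (~c & a & ~d) | (~b & ~c & ~a & d) | (~b & a & c & d)   (simplify)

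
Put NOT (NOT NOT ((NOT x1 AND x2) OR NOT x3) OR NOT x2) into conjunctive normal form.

(x1 OR NOT x2) AND x3 AND x2

NOT (NOT NOT ((NOT x1 AND x2) OR NOT x3) OR NOT x2)
≡ NOT NOT NOT ((NOT x1 AND x2) OR NOT x3) AND NOT NOT x2
≡ NOT ((NOT x1 AND x2) OR NOT x3) AND NOT NOT x2
≡ NOT (NOT x1 AND x2) AND NOT NOT x3 AND NOT NOT x2
≡ (NOT NOT x1 OR NOT x2) AND NOT NOT x3 AND NOT NOT x2
≡ (x1 OR NOT x2) AND NOT NOT x3 AND NOT NOT x2
≡ (x1 OR NOT x2) AND x3 AND NOT NOT x2
≡ (x1 OR NOT x2) AND x3 AND x2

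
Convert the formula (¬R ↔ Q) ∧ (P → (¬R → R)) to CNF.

(¬R ↔ Q) ∧ (P → (¬R → R))
⇔ (¬R → Q) ∧ (Q → ¬R) ∧ (P → (¬R → R))
⇔ (¬¬R ∨ Q) ∧ (Q → ¬R) ∧ (P → (¬R → R))
⇔ (¬¬R ∨ Q) ∧ (¬Q ∨ ¬R) ∧ (P → (¬R → R))
⇔ (¬¬R ∨ Q) ∧ (¬Q ∨ ¬R) ∧ (¬P ∨ (¬R → R))
⇔ (¬¬R ∨ Q) ∧ (¬Q ∨ ¬R) ∧ (¬P ∨ ¬¬R ∨ R)
⇔ (R ∨ Q) ∧ (¬Q ∨ ¬R) ∧ (¬P ∨ ¬¬R ∨ R)
⇔ (R ∨ Q) ∧ (¬Q ∨ ¬R) ∧ (¬P ∨ R ∨ R)
⇔ (R ∨ Q) ∧ (¬Q ∨ ¬R) ∧ (¬P ∨ R)

(R ∨ Q) ∧ (¬Q ∨ ¬R) ∧ (¬P ∨ R)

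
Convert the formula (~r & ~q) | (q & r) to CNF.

(~r | q) & (~q | r)

(~r & ~q) | (q & r)
⇔ (~r | q) & (~r | r) & (~q | q) & (~q | r)   [distribute | over &]
⇔ (~r | q) & (~q | r)   [simplify]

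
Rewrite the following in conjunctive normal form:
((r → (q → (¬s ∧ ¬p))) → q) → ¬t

¬q ∨ ¬t

((r → (q → (¬s ∧ ¬p))) → q) → ¬t
≡ ¬((r → (q → (¬s ∧ ¬p))) → q) ∨ ¬t
≡ ¬(¬(r → (q → (¬s ∧ ¬p))) ∨ q) ∨ ¬t
≡ ¬(¬(¬r ∨ (q → (¬s ∧ ¬p))) ∨ q) ∨ ¬t
≡ ¬(¬(¬r ∨ ¬q ∨ (¬s ∧ ¬p)) ∨ q) ∨ ¬t
≡ (¬¬(¬r ∨ ¬q ∨ (¬s ∧ ¬p)) ∧ ¬q) ∨ ¬t
≡ ((¬r ∨ ¬q ∨ (¬s ∧ ¬p)) ∧ ¬q) ∨ ¬t
≡ (¬r ∨ ¬q ∨ ¬s ∨ ¬t) ∧ (¬r ∨ ¬q ∨ ¬p ∨ ¬t) ∧ (¬q ∨ ¬t)
≡ ¬q ∨ ¬t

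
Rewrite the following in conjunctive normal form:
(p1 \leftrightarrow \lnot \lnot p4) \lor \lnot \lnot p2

(\lnot p1 \lor p4 \lor p2) \land (\lnot p4 \lor p1 \lor p2)

(p1 \leftrightarrow \lnot \lnot p4) \lor \lnot \lnot p2
= ((p1 \to \lnot \lnot p4) \land (\lnot \lnot p4 \to p1)) \lor \lnot \lnot p2
= ((\lnot p1 \lor \lnot \lnot p4) \land (\lnot \lnot p4 \to p1)) \lor \lnot \lnot p2
= ((\lnot p1 \lor \lnot \lnot p4) \land (\lnot \lnot \lnot p4 \lor p1)) \lor \lnot \lnot p2
= ((\lnot p1 \lor p4) \land (\lnot \lnot \lnot p4 \lor p1)) \lor \lnot \lnot p2
= ((\lnot p1 \lor p4) \land (\lnot p4 \lor p1)) \lor \lnot \lnot p2
= ((\lnot p1 \lor p4) \land (\lnot p4 \lor p1)) \lor p2
= (\lnot p1 \lor p4 \lor p2) \land (\lnot p4 \lor p1 \lor p2)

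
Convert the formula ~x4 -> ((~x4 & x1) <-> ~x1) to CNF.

~x4 -> ((~x4 & x1) <-> ~x1)
= ~~x4 | ((~x4 & x1) <-> ~x1)   [eliminate ->]
= ~~x4 | (((~x4 & x1) -> ~x1) & (~x1 -> (~x4 & x1)))   [eliminate <->]
= ~~x4 | ((~(~x4 & x1) | ~x1) & (~x1 -> (~x4 & x1)))   [eliminate ->]
= ~~x4 | ((~(~x4 & x1) | ~x1) & (~~x1 | (~x4 & x1)))   [eliminate ->]
= x4 | ((~(~x4 & x1) | ~x1) & (~~x1 | (~x4 & x1)))   [double negation]
= x4 | ((~~x4 | ~x1 | ~x1) & (~~x1 | (~x4 & x1)))   [De Morgan]
= x4 | ((x4 | ~x1 | ~x1) & (~~x1 | (~x4 & x1)))   [double negation]
= x4 | ((x4 | ~x1 | ~x1) & (x1 | (~x4 & x1)))   [double negation]
= (x4 | x4 | ~x1 | ~x1) & (x4 | x1 | ~x4) & (x4 | x1 | x1)   [distribute | over &]
= (x4 | ~x1) & (x4 | x1)   [simplify]

(x4 | ~x1) & (x4 | x1)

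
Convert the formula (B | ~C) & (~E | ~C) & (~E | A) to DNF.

(B | ~C) & (~E | ~C) & (~E | A)
⇔ (B & ~E & ~E) | (B & ~E & A) | (B & ~C & ~E) | (B & ~C & A) | (~C & ~E & ~E) | (~C & ~E & A) | (~C & ~C & ~E) | (~C & ~C & A)   [distribute & over |]
⇔ (B & ~E) | (~C & ~E) | (~C & A)   [simplify]

(B & ~E) | (~C & ~E) | (~C & A)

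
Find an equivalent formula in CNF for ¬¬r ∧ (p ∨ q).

¬¬r ∧ (p ∨ q)
≡ r ∧ (p ∨ q)   — double negation

r ∧ (p ∨ q)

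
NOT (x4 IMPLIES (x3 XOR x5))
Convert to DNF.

NOT (x4 IMPLIES (x3 XOR x5))
≡ NOT (NOT x4 OR (x3 XOR x5))   — eliminate IMPLIES
≡ NOT (NOT x4 OR (x3 AND NOT x5) OR (NOT x3 AND x5))   — expand XOR
≡ NOT NOT x4 AND NOT (x3 AND NOT x5) AND NOT (NOT x3 AND x5)   — De Morgan
≡ x4 AND NOT (x3 AND NOT x5) AND NOT (NOT x3 AND x5)   — double negation
≡ x4 AND (NOT x3 OR NOT NOT x5) AND NOT (NOT x3 AND x5)   — De Morgan
≡ x4 AND (NOT x3 OR x5) AND NOT (NOT x3 AND x5)   — double negation
≡ x4 AND (NOT x3 OR x5) AND (NOT NOT x3 OR NOT x5)   — De Morgan
≡ x4 AND (NOT x3 OR x5) AND (x3 OR NOT x5)   — double negation
≡ (x4 AND NOT x3 AND x3) OR (x4 AND NOT x3 AND NOT x5) OR (x4 AND x5 AND x3) OR (x4 AND x5 AND NOT x5)   — distribute AND over OR
≡ (x4 AND NOT x3 AND NOT x5) OR (x4 AND x5 AND x3)   — simplify

(x4 AND NOT x3 AND NOT x5) OR (x4 AND x5 AND x3)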